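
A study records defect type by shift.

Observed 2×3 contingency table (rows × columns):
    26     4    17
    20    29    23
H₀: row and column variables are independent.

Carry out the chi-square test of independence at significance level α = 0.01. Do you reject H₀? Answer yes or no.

reject H₀: yes

Row totals [47, 72], col totals [46, 33, 40], n=119
χ² = (26−18.17)²/18.17 + (4−13.03)²/13.03 + (17−15.80)²/15.80 + (20−27.83)²/27.83 + (29−19.97)²/19.97 + (23−24.20)²/24.20 = 16.0796
df = 2
p-value (upper-tail) = 0.00032
At α=0.01: p < α → reject H₀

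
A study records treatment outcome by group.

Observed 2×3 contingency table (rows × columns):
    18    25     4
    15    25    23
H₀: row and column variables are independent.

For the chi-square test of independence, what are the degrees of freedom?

degrees of freedom = 2

df = (r−1)(c−1) = (2−1)·(3−1) = 2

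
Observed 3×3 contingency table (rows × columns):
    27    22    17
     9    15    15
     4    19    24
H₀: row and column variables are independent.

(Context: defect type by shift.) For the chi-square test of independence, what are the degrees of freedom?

degrees of freedom = 4

df = (r−1)(c−1) = (3−1)·(3−1) = 4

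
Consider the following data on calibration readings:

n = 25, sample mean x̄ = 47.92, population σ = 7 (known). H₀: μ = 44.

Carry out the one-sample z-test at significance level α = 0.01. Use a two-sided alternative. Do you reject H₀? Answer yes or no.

reject H₀: yes

SE = σ/√n = 7/√25 = 1.4000
z = (x̄−μ₀)/SE = (47.92−44)/1.4000 = 2.8000
p-value (two-sided) = 0.00511
At α=0.01: p < α → reject H₀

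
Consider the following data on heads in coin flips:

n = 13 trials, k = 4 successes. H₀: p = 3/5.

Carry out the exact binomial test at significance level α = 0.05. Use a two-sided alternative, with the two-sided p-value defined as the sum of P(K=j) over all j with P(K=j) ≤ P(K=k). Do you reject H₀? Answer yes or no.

Exact binomial: n=13, k=4, p₀=3/5=0.6000
P(X=j) = C(n,j)·p₀^j·(1−p₀)^(n−j); p = Σ P(X=j) over j with P(X=j) ≤ P(X=4)
p-value (two-sided) = 0.04471
At α=0.05: p < α → reject H₀

reject H₀: yes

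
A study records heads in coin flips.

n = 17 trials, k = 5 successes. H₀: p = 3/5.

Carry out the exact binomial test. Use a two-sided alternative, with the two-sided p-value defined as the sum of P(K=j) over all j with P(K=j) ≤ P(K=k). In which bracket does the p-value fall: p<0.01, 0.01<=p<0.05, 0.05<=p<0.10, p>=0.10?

p-value bracket: 0.01<=p<0.05

Exact binomial: n=17, k=5, p₀=3/5=0.6000
P(X=j) = C(n,j)·p₀^j·(1−p₀)^(n−j); p = Σ P(X=j) over j with P(X=j) ≤ P(X=5)
p-value (two-sided) = 0.01268
→ bracket: 0.01<=p<0.05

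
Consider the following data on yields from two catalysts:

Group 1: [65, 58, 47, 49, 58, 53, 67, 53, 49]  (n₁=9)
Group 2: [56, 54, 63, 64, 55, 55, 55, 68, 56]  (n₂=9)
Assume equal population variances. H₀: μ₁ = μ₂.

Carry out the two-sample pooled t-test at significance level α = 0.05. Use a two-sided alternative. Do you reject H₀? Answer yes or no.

reject H₀: no

x̄₁=55.444, s₁=7.108, n₁=9
x̄₂=58.444, s₂=5.126, n₂=9
s_p² = [8·7.108² + 8·5.126²]/16 = 38.4028
SE = √(s_p²·(1/9+1/9)) = 2.9213
t = (55.444−58.444)/2.9213 = -1.0269
df = 16
p-value (two-sided) = 0.31972
At α=0.05: p ≥ α → fail to reject H₀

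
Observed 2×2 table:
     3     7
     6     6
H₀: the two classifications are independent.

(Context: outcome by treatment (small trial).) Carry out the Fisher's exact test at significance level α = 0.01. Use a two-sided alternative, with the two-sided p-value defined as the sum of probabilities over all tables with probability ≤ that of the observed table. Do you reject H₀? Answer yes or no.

Margins: r₁=10, r₂=12, c₁=9, c₂=13, n=22
p_obs = C(10,3)·C(12,6)/C(22,9); sum pmf over tables with pmf ≤ p_obs
p-value (two-sided) = 0.41486
At α=0.01: p ≥ α → fail to reject H₀

reject H₀: no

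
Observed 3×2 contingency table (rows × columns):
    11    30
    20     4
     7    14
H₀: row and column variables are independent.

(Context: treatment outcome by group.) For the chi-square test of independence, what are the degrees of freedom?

degrees of freedom = 2

df = (r−1)(c−1) = (3−1)·(2−1) = 2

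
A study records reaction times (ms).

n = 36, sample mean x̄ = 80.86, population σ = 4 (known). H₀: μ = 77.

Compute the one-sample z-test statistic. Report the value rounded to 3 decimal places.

SE = σ/√n = 4/√36 = 0.6667
z = (x̄−μ₀)/SE = (80.86−77)/0.6667 = 5.7900

test statistic = 5.790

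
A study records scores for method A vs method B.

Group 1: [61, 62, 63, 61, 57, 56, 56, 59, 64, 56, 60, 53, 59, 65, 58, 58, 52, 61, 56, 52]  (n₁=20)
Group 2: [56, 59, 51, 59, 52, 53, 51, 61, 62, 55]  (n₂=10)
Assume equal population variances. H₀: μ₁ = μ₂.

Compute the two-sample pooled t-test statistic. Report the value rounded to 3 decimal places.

x̄₁=58.450, s₁=3.762, n₁=20
x̄₂=55.900, s₂=4.149, n₂=10
s_p² = [19·3.762² + 9·4.149²]/28 = 15.1375
SE = √(s_p²·(1/20+1/10)) = 1.5069
t = (58.450−55.900)/1.5069 = 1.6923
df = 28

test statistic = 1.692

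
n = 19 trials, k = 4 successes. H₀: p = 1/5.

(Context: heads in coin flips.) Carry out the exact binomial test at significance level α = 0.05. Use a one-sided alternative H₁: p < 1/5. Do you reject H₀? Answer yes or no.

Exact binomial: n=19, k=4, p₀=1/5=0.2000
P(X≤4) from Σ C(n,i)·p₀^i·(1−p₀)^(n−i)
p-value (one-sided, H₁ less) = 0.67329
At α=0.05: p ≥ α → fail to reject H₀

reject H₀: no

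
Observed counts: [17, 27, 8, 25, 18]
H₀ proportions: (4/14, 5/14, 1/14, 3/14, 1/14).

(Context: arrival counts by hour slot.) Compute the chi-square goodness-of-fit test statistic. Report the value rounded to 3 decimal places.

test statistic = 25.014

n = 95; E_i = n·p_i = [27.14, 33.93, 6.79, 20.36, 6.79]
χ² = (17−27.14)²/27.14 + (27−33.93)²/33.93 + (8−6.79)²/6.79 + (25−20.36)²/20.36 + (18−6.79)²/6.79 = 25.0144
df = 4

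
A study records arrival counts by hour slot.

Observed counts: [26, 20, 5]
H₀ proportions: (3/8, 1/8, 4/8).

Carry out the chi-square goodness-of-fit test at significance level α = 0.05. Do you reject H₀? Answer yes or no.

reject H₀: yes

n = 51; E_i = n·p_i = [19.12, 6.38, 25.50]
χ² = (26−19.12)²/19.12 + (20−6.38)²/6.38 + (5−25.50)²/25.50 = 48.0719
df = 2
p-value (upper-tail) = 0.00000
At α=0.05: p < α → reject H₀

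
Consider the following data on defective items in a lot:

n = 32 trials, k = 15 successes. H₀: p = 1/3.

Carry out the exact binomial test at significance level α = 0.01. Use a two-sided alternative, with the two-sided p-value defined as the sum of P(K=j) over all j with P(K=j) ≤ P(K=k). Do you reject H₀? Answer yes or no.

Exact binomial: n=32, k=15, p₀=1/3=0.3333
P(X=j) = C(n,j)·p₀^j·(1−p₀)^(n−j); p = Σ P(X=j) over j with P(X=j) ≤ P(X=15)
p-value (two-sided) = 0.13205
At α=0.01: p ≥ α → fail to reject H₀

reject H₀: no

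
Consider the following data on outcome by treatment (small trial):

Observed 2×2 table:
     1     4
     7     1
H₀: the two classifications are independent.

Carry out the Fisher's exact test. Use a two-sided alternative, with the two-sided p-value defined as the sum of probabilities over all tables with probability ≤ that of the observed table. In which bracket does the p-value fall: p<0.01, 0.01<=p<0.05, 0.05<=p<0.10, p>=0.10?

Margins: r₁=5, r₂=8, c₁=8, c₂=5, n=13
p_obs = C(5,1)·C(8,7)/C(13,8); sum pmf over tables with pmf ≤ p_obs
p-value (two-sided) = 0.03186
→ bracket: 0.01<=p<0.05

p-value bracket: 0.01<=p<0.05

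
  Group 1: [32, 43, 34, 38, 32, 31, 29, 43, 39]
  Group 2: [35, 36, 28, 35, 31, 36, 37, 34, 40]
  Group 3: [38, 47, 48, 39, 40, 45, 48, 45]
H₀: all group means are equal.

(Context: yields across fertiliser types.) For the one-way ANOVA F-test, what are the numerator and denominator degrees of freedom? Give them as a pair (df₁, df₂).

k = 3 groups, N = 26 total
df = (k−1, N−k) = (3−1, 26−3) = (2, 23)

degrees of freedom = [2, 23]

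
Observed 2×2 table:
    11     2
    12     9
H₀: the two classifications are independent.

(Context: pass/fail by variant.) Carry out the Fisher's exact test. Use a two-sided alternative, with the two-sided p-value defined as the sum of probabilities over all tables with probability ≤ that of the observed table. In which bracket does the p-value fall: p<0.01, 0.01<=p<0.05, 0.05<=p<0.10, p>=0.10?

p-value bracket: p>=0.10

Margins: r₁=13, r₂=21, c₁=23, c₂=11, n=34
p_obs = C(13,11)·C(21,12)/C(34,23); sum pmf over tables with pmf ≤ p_obs
p-value (two-sided) = 0.13982
→ bracket: p>=0.10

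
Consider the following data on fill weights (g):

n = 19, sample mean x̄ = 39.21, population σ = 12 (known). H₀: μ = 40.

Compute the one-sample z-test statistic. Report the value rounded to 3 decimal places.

test statistic = -0.287

SE = σ/√n = 12/√19 = 2.7530
z = (x̄−μ₀)/SE = (39.21−40)/2.7530 = -0.2870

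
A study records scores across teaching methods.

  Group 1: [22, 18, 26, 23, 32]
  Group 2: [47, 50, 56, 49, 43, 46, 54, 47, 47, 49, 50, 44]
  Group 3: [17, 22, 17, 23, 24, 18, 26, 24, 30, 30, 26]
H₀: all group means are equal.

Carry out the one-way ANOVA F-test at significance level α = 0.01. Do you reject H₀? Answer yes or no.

Group means [24.20, 48.50, 23.36], grand mean 34.286
SSB = Σnᵢ(x̄ᵢ−x̄)² = 4245.369; SSW = ΣΣ(x−x̄ᵢ)² = 478.345
MSB = 4245.369/2 = 2122.6844; MSW = 478.345/25 = 19.1338
F = MSB/MSW = 110.9389
df = (2, 25)
p-value (upper-tail) = 0.00000
At α=0.01: p < α → reject H₀

reject H₀: yes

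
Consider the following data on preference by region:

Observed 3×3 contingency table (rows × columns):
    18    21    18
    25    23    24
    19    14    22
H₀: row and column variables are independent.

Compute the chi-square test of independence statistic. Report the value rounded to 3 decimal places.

test statistic = 1.910

Row totals [57, 72, 55], col totals [62, 58, 64], n=184
χ² = (18−19.21)²/19.21 + (21−17.97)²/17.97 + (18−19.83)²/19.83 + (25−24.26)²/24.26 + (23−22.70)²/22.70 + (24−25.04)²/25.04 + (19−18.53)²/18.53 + (14−17.34)²/17.34 + (22−19.13)²/19.13 = 1.9104
df = 4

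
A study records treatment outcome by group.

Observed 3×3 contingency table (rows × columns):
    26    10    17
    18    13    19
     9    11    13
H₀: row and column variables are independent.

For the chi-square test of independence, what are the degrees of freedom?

df = (r−1)(c−1) = (3−1)·(3−1) = 4

degrees of freedom = 4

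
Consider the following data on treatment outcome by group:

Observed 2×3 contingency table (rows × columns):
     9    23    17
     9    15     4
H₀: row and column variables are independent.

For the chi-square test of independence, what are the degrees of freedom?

degrees of freedom = 2

df = (r−1)(c−1) = (2−1)·(3−1) = 2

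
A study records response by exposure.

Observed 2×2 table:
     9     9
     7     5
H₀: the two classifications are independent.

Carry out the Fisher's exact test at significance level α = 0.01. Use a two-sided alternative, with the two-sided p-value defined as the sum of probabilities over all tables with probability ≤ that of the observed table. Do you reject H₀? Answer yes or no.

reject H₀: no

Margins: r₁=18, r₂=12, c₁=16, c₂=14, n=30
p_obs = C(18,9)·C(12,7)/C(30,16); sum pmf over tables with pmf ≤ p_obs
p-value (two-sided) = 0.72197
At α=0.01: p ≥ α → fail to reject H₀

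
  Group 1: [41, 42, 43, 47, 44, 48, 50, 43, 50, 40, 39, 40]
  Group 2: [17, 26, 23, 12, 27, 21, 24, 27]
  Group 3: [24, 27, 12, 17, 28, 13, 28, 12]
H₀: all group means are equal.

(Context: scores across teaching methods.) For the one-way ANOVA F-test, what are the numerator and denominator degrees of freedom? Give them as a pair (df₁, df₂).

k = 3 groups, N = 28 total
df = (k−1, N−k) = (3−1, 28−3) = (2, 25)

degrees of freedom = [2, 25]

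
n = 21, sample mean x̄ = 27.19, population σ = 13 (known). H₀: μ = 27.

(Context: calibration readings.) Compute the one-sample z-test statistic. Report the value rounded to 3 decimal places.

test statistic = 0.067

SE = σ/√n = 13/√21 = 2.8368
z = (x̄−μ₀)/SE = (27.19−27)/2.8368 = 0.0670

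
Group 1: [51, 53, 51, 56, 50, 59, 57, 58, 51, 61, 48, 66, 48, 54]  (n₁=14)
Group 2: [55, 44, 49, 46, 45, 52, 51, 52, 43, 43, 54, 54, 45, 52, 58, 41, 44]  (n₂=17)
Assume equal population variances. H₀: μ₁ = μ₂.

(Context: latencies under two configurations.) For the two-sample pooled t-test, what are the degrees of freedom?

df = n₁ + n₂ − 2 = 14 + 17 − 2 = 29

degrees of freedom = 29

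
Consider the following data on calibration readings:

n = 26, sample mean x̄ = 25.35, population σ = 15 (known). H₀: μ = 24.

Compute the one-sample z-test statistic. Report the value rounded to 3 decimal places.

SE = σ/√n = 15/√26 = 2.9417
z = (x̄−μ₀)/SE = (25.35−24)/2.9417 = 0.4589

test statistic = 0.459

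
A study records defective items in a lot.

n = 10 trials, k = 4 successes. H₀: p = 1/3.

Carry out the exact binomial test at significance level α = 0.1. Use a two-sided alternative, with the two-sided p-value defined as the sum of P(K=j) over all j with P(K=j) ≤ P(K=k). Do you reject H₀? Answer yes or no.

reject H₀: no

Exact binomial: n=10, k=4, p₀=1/3=0.3333
P(X=j) = C(n,j)·p₀^j·(1−p₀)^(n−j); p = Σ P(X=j) over j with P(X=j) ≤ P(X=4)
p-value (two-sided) = 0.73988
At α=0.1: p ≥ α → fail to reject H₀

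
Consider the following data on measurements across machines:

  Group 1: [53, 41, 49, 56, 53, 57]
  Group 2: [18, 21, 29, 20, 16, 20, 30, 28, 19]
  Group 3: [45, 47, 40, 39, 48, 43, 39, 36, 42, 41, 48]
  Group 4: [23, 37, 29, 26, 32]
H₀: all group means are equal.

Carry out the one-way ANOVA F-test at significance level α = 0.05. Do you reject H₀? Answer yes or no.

reject H₀: yes

Group means [51.50, 22.33, 42.55, 29.40], grand mean 36.290
SSB = Σnᵢ(x̄ᵢ−x̄)² = 3808.960; SSW = ΣΣ(x−x̄ᵢ)² = 669.427
MSB = 3808.960/3 = 1269.6533; MSW = 669.427/27 = 24.7936
F = MSB/MSW = 51.2089
df = (3, 27)
p-value (upper-tail) = 0.00000
At α=0.05: p < α → reject H₀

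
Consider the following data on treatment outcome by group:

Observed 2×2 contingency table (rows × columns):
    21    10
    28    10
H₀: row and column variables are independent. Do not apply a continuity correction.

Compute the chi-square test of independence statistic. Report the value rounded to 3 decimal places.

Row totals [31, 38], col totals [49, 20], n=69
χ² = (21−22.01)²/22.01 + (10−8.99)²/8.99 + (28−26.99)²/26.99 + (10−11.01)²/11.01 = 0.2929
df = 1

test statistic = 0.293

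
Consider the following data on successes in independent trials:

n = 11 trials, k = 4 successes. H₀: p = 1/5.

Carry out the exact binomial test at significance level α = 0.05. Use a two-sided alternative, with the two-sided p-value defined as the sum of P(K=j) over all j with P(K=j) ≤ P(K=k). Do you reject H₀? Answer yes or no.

Exact binomial: n=11, k=4, p₀=1/5=0.2000
P(X=j) = C(n,j)·p₀^j·(1−p₀)^(n−j); p = Σ P(X=j) over j with P(X=j) ≤ P(X=4)
p-value (two-sided) = 0.24704
At α=0.05: p ≥ α → fail to reject H₀

reject H₀: no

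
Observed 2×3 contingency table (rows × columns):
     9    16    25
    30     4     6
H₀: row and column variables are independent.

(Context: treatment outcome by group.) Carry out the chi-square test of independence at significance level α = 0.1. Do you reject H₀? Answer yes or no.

Row totals [50, 40], col totals [39, 20, 31], n=90
χ² = (9−21.67)²/21.67 + (16−11.11)²/11.11 + (25−17.22)²/17.22 + (30−17.33)²/17.33 + (4−8.89)²/8.89 + (6−13.78)²/13.78 = 29.4048
df = 2
p-value (upper-tail) = 0.00000
At α=0.1: p < α → reject H₀

reject H₀: yes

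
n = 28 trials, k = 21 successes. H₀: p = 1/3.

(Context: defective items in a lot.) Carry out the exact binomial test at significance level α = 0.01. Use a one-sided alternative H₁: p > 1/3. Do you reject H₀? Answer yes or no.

Exact binomial: n=28, k=21, p₀=1/3=0.3333
P(X≥21) from Σ C(n,i)·p₀^i·(1−p₀)^(n−i)
p-value (one-sided, H₁ greater) = 0.00001
At α=0.01: p < α → reject H₀

reject H₀: yes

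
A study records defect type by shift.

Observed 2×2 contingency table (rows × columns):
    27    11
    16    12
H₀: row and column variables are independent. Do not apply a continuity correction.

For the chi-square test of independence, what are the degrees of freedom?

degrees of freedom = 1

df = (r−1)(c−1) = (2−1)·(2−1) = 1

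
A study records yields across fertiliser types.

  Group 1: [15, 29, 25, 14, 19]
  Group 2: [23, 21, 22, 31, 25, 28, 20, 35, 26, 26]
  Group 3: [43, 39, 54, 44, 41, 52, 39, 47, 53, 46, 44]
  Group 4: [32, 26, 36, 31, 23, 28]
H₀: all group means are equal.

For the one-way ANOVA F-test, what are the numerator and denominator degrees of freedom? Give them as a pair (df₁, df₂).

k = 4 groups, N = 32 total
df = (k−1, N−k) = (4−1, 32−4) = (3, 28)

degrees of freedom = [3, 28]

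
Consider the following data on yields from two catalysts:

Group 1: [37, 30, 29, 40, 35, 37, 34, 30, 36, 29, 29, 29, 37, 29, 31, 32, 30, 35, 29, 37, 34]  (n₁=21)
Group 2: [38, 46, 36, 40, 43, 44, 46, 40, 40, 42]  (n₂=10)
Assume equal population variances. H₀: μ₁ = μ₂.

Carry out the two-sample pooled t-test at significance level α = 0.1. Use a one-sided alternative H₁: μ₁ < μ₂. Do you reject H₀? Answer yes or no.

reject H₀: yes

x̄₁=32.810, s₁=3.600, n₁=21
x̄₂=41.500, s₂=3.308, n₂=10
s_p² = [20·3.600² + 9·3.308²]/29 = 12.3358
SE = √(s_p²·(1/21+1/10)) = 1.3494
t = (32.810−41.500)/1.3494 = -6.4400
df = 29
p-value (one-sided, H₁ less) = 0.00000
At α=0.1: p < α → reject H₀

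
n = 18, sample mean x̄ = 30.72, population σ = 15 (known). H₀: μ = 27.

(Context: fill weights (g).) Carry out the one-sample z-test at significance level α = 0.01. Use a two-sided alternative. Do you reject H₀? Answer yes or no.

reject H₀: no

SE = σ/√n = 15/√18 = 3.5355
z = (x̄−μ₀)/SE = (30.72−27)/3.5355 = 1.0522
p-value (two-sided) = 0.29272
At α=0.01: p ≥ α → fail to reject H₀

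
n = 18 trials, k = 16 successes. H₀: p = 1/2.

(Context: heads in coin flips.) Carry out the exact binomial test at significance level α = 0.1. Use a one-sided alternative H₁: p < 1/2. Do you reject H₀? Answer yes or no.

Exact binomial: n=18, k=16, p₀=1/2=0.5000
P(X≤16) from Σ C(n,i)·p₀^i·(1−p₀)^(n−i)
p-value (one-sided, H₁ less) = 0.99993
At α=0.1: p ≥ α → fail to reject H₀

reject H₀: no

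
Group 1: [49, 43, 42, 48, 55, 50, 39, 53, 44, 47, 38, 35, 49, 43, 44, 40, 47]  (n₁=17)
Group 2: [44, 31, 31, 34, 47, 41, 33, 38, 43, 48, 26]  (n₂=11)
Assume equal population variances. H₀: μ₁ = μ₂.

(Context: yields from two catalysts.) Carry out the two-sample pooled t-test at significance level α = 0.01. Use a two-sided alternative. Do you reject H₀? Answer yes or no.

x̄₁=45.059, s₁=5.402, n₁=17
x̄₂=37.818, s₂=7.305, n₂=11
s_p² = [16·5.402² + 10·7.305²]/26 = 38.4838
SE = √(s_p²·(1/17+1/11)) = 2.4005
t = (45.059−37.818)/2.4005 = 3.0163
df = 26
p-value (two-sided) = 0.00566
At α=0.01: p < α → reject H₀

reject H₀: yes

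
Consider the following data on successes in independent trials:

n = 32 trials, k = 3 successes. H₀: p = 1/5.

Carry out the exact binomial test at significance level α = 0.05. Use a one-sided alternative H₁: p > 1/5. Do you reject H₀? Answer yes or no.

reject H₀: no

Exact binomial: n=32, k=3, p₀=1/5=0.2000
P(X≥3) from Σ C(n,i)·p₀^i·(1−p₀)^(n−i)
p-value (one-sided, H₁ greater) = 0.96831
At α=0.05: p ≥ α → fail to reject H₀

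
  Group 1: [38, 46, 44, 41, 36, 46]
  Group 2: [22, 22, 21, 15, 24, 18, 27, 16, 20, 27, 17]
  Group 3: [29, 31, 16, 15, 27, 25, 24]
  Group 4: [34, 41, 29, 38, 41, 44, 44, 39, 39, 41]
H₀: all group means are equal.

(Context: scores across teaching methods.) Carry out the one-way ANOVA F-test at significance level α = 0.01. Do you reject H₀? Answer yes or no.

reject H₀: yes

Group means [41.83, 20.82, 23.86, 39.00], grand mean 30.500
SSB = Σnᵢ(x̄ᵢ−x̄)² = 2833.173; SSW = ΣΣ(x−x̄ᵢ)² = 675.327
MSB = 2833.173/3 = 944.3911; MSW = 675.327/30 = 22.5109
F = MSB/MSW = 41.9526
df = (3, 30)
p-value (upper-tail) = 0.00000
At α=0.01: p < α → reject H₀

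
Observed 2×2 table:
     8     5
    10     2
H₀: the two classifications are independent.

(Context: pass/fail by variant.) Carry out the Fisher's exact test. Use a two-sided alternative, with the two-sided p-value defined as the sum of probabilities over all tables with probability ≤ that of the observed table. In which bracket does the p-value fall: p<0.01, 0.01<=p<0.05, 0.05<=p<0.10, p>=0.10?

Margins: r₁=13, r₂=12, c₁=18, c₂=7, n=25
p_obs = C(13,8)·C(12,10)/C(25,18); sum pmf over tables with pmf ≤ p_obs
p-value (two-sided) = 0.37826
→ bracket: p>=0.10

p-value bracket: p>=0.10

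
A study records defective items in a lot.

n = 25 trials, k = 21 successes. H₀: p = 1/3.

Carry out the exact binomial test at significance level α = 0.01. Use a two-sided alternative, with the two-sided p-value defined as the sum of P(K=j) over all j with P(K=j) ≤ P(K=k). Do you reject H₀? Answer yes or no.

reject H₀: yes

Exact binomial: n=25, k=21, p₀=1/3=0.3333
P(X=j) = C(n,j)·p₀^j·(1−p₀)^(n−j); p = Σ P(X=j) over j with P(X=j) ≤ P(X=21)
p-value (two-sided) = 0.00000
At α=0.01: p < α → reject H₀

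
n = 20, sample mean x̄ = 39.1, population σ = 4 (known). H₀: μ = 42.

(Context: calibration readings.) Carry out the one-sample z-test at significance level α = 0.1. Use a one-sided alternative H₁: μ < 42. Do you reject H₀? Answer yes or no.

SE = σ/√n = 4/√20 = 0.8944
z = (x̄−μ₀)/SE = (39.1−42)/0.8944 = -3.2423
p-value (one-sided, H₁ less) = 0.00059
At α=0.1: p < α → reject H₀

reject H₀: yes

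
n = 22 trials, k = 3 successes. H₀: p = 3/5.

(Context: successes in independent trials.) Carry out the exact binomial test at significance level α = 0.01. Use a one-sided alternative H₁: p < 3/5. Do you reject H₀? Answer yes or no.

Exact binomial: n=22, k=3, p₀=3/5=0.6000
P(X≤3) from Σ C(n,i)·p₀^i·(1−p₀)^(n−i)
p-value (one-sided, H₁ less) = 0.00001
At α=0.01: p < α → reject H₀

reject H₀: yes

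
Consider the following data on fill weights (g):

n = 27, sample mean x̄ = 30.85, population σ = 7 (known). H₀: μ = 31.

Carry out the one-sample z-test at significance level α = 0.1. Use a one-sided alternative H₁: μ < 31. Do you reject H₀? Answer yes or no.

SE = σ/√n = 7/√27 = 1.3472
z = (x̄−μ₀)/SE = (30.85−31)/1.3472 = -0.1113
p-value (one-sided, H₁ less) = 0.45567
At α=0.1: p ≥ α → fail to reject H₀

reject H₀: no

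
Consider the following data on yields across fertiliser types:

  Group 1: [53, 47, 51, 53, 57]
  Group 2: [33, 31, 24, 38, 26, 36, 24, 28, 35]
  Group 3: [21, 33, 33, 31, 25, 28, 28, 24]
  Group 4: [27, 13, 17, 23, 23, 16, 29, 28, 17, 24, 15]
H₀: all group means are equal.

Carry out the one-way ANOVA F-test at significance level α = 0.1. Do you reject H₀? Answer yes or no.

Group means [52.20, 30.56, 27.88, 21.09], grand mean 30.030
SSB = Σnᵢ(x̄ᵢ−x̄)² = 3376.163; SSW = ΣΣ(x−x̄ᵢ)² = 732.806
MSB = 3376.163/3 = 1125.3878; MSW = 732.806/29 = 25.2692
F = MSB/MSW = 44.5360
df = (3, 29)
p-value (upper-tail) = 0.00000
At α=0.1: p < α → reject H₀

reject H₀: yes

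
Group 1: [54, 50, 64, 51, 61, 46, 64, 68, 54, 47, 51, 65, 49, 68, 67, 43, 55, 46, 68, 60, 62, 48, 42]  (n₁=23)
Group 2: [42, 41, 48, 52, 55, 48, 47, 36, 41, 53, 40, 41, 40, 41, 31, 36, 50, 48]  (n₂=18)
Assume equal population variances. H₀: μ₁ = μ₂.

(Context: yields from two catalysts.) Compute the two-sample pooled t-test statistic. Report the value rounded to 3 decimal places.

x̄₁=55.783, s₁=8.770, n₁=23
x̄₂=43.889, s₂=6.543, n₂=18
s_p² = [22·8.770² + 17·6.543²]/39 = 62.0434
SE = √(s_p²·(1/23+1/18)) = 2.4788
t = (55.783−43.889)/2.4788 = 4.7982
df = 39

test statistic = 4.798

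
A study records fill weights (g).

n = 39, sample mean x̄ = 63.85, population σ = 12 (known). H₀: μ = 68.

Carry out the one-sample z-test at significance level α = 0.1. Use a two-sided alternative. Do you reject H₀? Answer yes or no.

reject H₀: yes

SE = σ/√n = 12/√39 = 1.9215
z = (x̄−μ₀)/SE = (63.85−68)/1.9215 = -2.1597
p-value (two-sided) = 0.03079
At α=0.1: p < α → reject H₀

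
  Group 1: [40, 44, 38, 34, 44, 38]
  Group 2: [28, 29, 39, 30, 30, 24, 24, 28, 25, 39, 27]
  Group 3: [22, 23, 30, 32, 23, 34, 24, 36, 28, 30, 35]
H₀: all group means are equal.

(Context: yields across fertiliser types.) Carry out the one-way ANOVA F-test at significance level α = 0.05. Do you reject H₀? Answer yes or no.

reject H₀: yes

Group means [39.67, 29.36, 28.82], grand mean 31.357
SSB = Σnᵢ(x̄ᵢ−x̄)² = 528.913; SSW = ΣΣ(x−x̄ᵢ)² = 615.515
MSB = 528.913/2 = 264.4567; MSW = 615.515/25 = 24.6206
F = MSB/MSW = 10.7413
df = (2, 25)
p-value (upper-tail) = 0.00043
At α=0.05: p < α → reject H₀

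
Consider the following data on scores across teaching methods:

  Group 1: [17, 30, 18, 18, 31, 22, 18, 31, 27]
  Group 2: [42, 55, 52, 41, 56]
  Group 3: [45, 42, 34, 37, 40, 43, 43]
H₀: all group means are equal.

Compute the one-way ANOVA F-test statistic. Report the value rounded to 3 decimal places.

test statistic = 36.105

Group means [23.56, 49.20, 40.57], grand mean 35.333
SSB = Σnᵢ(x̄ᵢ−x̄)² = 2401.930; SSW = ΣΣ(x−x̄ᵢ)² = 598.737
MSB = 2401.930/2 = 1200.9651; MSW = 598.737/18 = 33.2631
F = MSB/MSW = 36.1050
df = (2, 18)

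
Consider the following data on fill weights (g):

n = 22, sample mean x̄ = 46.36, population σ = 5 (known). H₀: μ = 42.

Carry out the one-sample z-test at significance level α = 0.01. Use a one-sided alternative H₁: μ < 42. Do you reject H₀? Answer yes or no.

SE = σ/√n = 5/√22 = 1.0660
z = (x̄−μ₀)/SE = (46.36−42)/1.0660 = 4.0900
p-value (one-sided, H₁ less) = 0.99998
At α=0.01: p ≥ α → fail to reject H₀

reject H₀: no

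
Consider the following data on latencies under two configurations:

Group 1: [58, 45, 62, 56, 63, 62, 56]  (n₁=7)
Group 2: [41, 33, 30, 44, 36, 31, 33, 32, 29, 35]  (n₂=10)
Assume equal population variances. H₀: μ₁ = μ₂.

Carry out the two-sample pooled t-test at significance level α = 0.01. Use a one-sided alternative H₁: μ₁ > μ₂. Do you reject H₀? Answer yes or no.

x̄₁=57.429, s₁=6.214, n₁=7
x̄₂=34.400, s₂=4.812, n₂=10
s_p² = [6·6.214² + 9·4.812²]/15 = 29.3410
SE = √(s_p²·(1/7+1/10)) = 2.6694
t = (57.429−34.400)/2.6694 = 8.6269
df = 15
p-value (one-sided, H₁ greater) = 0.00000
At α=0.01: p < α → reject H₀

reject H₀: yes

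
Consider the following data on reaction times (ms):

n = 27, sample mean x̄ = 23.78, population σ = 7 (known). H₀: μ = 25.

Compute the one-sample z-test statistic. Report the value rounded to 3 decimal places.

SE = σ/√n = 7/√27 = 1.3472
z = (x̄−μ₀)/SE = (23.78−25)/1.3472 = -0.9056

test statistic = -0.906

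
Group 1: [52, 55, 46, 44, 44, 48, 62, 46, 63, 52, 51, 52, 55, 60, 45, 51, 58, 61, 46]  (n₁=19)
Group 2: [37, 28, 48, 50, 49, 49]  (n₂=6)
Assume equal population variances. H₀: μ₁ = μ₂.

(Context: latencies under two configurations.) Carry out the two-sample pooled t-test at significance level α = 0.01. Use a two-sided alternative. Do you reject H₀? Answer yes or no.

reject H₀: no

x̄₁=52.158, s₁=6.336, n₁=19
x̄₂=43.500, s₂=9.006, n₂=6
s_p² = [18·6.336² + 5·9.006²]/23 = 49.0446
SE = √(s_p²·(1/19+1/6)) = 3.2795
t = (52.158−43.500)/3.2795 = 2.6400
df = 23
p-value (two-sided) = 0.01464
At α=0.01: p ≥ α → fail to reject H₀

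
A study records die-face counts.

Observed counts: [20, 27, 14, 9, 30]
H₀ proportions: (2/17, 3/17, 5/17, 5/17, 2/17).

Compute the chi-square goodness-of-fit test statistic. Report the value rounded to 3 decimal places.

n = 100; E_i = n·p_i = [11.76, 17.65, 29.41, 29.41, 11.76]
χ² = (20−11.76)²/11.76 + (27−17.65)²/17.65 + (14−29.41)²/29.41 + (9−29.41)²/29.41 + (30−11.76)²/11.76 = 61.2280
df = 4

test statistic = 61.228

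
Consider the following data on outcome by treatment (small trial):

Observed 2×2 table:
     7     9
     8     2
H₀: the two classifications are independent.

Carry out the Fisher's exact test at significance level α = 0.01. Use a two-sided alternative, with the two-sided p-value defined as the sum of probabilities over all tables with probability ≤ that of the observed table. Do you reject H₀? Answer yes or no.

reject H₀: no

Margins: r₁=16, r₂=10, c₁=15, c₂=11, n=26
p_obs = C(16,7)·C(10,8)/C(26,15); sum pmf over tables with pmf ≤ p_obs
p-value (two-sided) = 0.10925
At α=0.01: p ≥ α → fail to reject H₀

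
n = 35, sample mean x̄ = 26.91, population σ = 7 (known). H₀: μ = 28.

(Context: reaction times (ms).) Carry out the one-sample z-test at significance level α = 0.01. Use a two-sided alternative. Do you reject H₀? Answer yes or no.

reject H₀: no

SE = σ/√n = 7/√35 = 1.1832
z = (x̄−μ₀)/SE = (26.91−28)/1.1832 = -0.9212
p-value (two-sided) = 0.35694
At α=0.01: p ≥ α → fail to reject H₀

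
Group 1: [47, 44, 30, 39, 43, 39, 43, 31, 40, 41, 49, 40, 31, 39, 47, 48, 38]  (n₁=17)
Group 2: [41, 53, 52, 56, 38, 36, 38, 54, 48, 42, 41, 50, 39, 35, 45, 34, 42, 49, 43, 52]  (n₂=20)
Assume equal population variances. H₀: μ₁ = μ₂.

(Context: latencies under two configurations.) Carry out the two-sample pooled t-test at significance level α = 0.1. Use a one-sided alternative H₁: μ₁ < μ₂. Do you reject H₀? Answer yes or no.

reject H₀: yes

x̄₁=40.529, s₁=5.821, n₁=17
x̄₂=44.400, s₂=6.870, n₂=20
s_p² = [16·5.821² + 19·6.870²]/35 = 41.1153
SE = √(s_p²·(1/17+1/20)) = 2.1153
t = (40.529−44.400)/2.1153 = -1.8298
df = 35
p-value (one-sided, H₁ less) = 0.03790
At α=0.1: p < α → reject H₀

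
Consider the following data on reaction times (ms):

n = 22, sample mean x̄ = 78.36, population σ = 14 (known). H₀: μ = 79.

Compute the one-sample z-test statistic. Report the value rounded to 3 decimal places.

SE = σ/√n = 14/√22 = 2.9848
z = (x̄−μ₀)/SE = (78.36−79)/2.9848 = -0.2144

test statistic = -0.214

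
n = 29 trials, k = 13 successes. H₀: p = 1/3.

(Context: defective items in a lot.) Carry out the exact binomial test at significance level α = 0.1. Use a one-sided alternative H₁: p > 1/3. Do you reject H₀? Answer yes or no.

reject H₀: no

Exact binomial: n=29, k=13, p₀=1/3=0.3333
P(X≥13) from Σ C(n,i)·p₀^i·(1−p₀)^(n−i)
p-value (one-sided, H₁ greater) = 0.13297
At α=0.1: p ≥ α → fail to reject H₀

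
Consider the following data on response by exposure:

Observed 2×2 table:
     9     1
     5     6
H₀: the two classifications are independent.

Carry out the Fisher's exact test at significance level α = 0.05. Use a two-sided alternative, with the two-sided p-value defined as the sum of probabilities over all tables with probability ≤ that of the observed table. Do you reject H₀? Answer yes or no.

reject H₀: no

Margins: r₁=10, r₂=11, c₁=14, c₂=7, n=21
p_obs = C(10,9)·C(11,5)/C(21,14); sum pmf over tables with pmf ≤ p_obs
p-value (two-sided) = 0.06347
At α=0.05: p ≥ α → fail to reject H₀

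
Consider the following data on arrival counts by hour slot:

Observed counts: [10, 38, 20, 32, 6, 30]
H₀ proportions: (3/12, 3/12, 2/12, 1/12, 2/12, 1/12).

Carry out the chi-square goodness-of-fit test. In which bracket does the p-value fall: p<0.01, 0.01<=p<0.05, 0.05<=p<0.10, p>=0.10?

p-value bracket: p<0.01

n = 136; E_i = n·p_i = [34.00, 34.00, 22.67, 11.33, 22.67, 11.33]
χ² = (10−34.00)²/34.00 + (38−34.00)²/34.00 + (20−22.67)²/22.67 + (32−11.33)²/11.33 + (6−22.67)²/22.67 + (30−11.33)²/11.33 = 98.4118
df = 5
p-value (upper-tail) = 0.00000
→ bracket: p<0.01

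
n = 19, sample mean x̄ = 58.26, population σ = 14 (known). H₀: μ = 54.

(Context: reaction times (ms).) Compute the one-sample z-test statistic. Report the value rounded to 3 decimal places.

test statistic = 1.326

SE = σ/√n = 14/√19 = 3.2118
z = (x̄−μ₀)/SE = (58.26−54)/3.2118 = 1.3264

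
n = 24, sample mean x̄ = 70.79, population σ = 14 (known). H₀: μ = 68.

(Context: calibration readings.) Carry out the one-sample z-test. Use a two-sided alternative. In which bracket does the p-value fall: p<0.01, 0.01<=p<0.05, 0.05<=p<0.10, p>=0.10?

SE = σ/√n = 14/√24 = 2.8577
z = (x̄−μ₀)/SE = (70.79−68)/2.8577 = 0.9763
p-value (two-sided) = 0.32892
→ bracket: p>=0.10

p-value bracket: p>=0.10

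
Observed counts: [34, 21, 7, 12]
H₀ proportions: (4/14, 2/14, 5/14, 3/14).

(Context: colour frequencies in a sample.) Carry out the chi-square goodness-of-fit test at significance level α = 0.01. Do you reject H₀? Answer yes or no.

n = 74; E_i = n·p_i = [21.14, 10.57, 26.43, 15.86]
χ² = (34−21.14)²/21.14 + (21−10.57)²/10.57 + (7−26.43)²/26.43 + (12−15.86)²/15.86 = 33.3270
df = 3
p-value (upper-tail) = 0.00000
At α=0.01: p < α → reject H₀

reject H₀: yes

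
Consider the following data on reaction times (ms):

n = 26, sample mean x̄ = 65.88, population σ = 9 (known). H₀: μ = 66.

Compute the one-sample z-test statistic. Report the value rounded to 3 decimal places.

SE = σ/√n = 9/√26 = 1.7650
z = (x̄−μ₀)/SE = (65.88−66)/1.7650 = -0.0680

test statistic = -0.068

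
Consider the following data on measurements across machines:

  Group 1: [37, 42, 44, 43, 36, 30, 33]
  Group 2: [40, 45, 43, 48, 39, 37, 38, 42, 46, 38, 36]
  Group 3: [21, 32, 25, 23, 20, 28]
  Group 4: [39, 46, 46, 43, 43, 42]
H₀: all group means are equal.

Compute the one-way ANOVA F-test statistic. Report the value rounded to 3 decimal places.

test statistic = 24.067

Group means [37.86, 41.09, 24.83, 43.17], grand mean 37.500
SSB = Σnᵢ(x̄ᵢ−x̄)² = 1298.067; SSW = ΣΣ(x−x̄ᵢ)² = 467.433
MSB = 1298.067/3 = 432.6890; MSW = 467.433/26 = 17.9782
F = MSB/MSW = 24.0674
df = (3, 26)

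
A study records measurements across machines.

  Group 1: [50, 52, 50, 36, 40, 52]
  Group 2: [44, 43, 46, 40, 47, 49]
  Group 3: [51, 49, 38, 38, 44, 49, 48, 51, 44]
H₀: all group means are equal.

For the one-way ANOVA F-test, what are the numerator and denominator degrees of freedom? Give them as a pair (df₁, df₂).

k = 3 groups, N = 21 total
df = (k−1, N−k) = (3−1, 21−3) = (2, 18)

degrees of freedom = [2, 18]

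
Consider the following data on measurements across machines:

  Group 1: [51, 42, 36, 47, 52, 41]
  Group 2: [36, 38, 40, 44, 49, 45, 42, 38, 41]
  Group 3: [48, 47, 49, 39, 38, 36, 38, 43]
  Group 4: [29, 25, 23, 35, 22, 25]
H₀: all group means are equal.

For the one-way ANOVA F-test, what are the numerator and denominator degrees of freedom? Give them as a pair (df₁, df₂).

k = 4 groups, N = 29 total
df = (k−1, N−k) = (4−1, 29−4) = (3, 25)

degrees of freedom = [3, 25]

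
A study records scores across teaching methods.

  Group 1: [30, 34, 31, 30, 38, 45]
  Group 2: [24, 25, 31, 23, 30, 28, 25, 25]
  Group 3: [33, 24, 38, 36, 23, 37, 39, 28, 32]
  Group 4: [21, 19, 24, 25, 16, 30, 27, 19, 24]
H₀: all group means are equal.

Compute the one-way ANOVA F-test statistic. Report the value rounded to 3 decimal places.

Group means [34.67, 26.38, 32.22, 22.78], grand mean 28.562
SSB = Σnᵢ(x̄ᵢ−x̄)² = 683.556; SSW = ΣΣ(x−x̄ᵢ)² = 678.319
MSB = 683.556/3 = 227.8519; MSW = 678.319/28 = 24.2257
F = MSB/MSW = 9.4054
df = (3, 28)

test statistic = 9.405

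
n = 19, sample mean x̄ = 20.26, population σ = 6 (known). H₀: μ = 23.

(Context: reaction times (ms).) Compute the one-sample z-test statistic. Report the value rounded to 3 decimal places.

SE = σ/√n = 6/√19 = 1.3765
z = (x̄−μ₀)/SE = (20.26−23)/1.3765 = -1.9906

test statistic = -1.991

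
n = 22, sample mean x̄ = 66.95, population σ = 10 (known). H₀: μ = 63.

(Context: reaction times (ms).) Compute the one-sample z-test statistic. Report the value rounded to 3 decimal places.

SE = σ/√n = 10/√22 = 2.1320
z = (x̄−μ₀)/SE = (66.95−63)/2.1320 = 1.8527

test statistic = 1.853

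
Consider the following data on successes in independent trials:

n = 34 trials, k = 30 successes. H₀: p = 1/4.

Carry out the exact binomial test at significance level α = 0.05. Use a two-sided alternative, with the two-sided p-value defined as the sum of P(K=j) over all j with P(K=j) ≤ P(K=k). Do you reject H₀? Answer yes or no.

reject H₀: yes

Exact binomial: n=34, k=30, p₀=1/4=0.2500
P(X=j) = C(n,j)·p₀^j·(1−p₀)^(n−j); p = Σ P(X=j) over j with P(X=j) ≤ P(X=30)
p-value (two-sided) = 0.00000
At α=0.05: p < α → reject H₀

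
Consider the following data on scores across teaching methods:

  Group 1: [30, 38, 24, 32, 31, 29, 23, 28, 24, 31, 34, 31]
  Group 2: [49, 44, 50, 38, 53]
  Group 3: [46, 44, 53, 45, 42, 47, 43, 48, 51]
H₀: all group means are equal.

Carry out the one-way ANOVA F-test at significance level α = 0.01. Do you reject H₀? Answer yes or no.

reject H₀: yes

Group means [29.58, 46.80, 46.56], grand mean 38.769
SSB = Σnᵢ(x̄ᵢ−x̄)² = 1880.676; SSW = ΣΣ(x−x̄ᵢ)² = 455.939
MSB = 1880.676/2 = 940.3382; MSW = 455.939/23 = 19.8234
F = MSB/MSW = 47.4357
df = (2, 23)
p-value (upper-tail) = 0.00000
At α=0.01: p < α → reject H₀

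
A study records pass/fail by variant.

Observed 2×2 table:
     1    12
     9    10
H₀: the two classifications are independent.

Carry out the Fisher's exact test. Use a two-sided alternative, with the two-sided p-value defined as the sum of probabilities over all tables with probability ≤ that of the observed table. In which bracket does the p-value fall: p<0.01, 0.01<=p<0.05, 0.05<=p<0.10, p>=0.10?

p-value bracket: 0.01<=p<0.05

Margins: r₁=13, r₂=19, c₁=10, c₂=22, n=32
p_obs = C(13,1)·C(19,9)/C(32,10); sum pmf over tables with pmf ≤ p_obs
p-value (two-sided) = 0.02367
→ bracket: 0.01<=p<0.05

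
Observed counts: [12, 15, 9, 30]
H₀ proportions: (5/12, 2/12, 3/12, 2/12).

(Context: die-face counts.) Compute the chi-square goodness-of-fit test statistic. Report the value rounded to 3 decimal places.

test statistic = 46.418

n = 66; E_i = n·p_i = [27.50, 11.00, 16.50, 11.00]
χ² = (12−27.50)²/27.50 + (15−11.00)²/11.00 + (9−16.50)²/16.50 + (30−11.00)²/11.00 = 46.4182
df = 3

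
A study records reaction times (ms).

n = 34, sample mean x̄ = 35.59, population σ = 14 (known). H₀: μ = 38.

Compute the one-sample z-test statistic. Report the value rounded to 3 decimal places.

SE = σ/√n = 14/√34 = 2.4010
z = (x̄−μ₀)/SE = (35.59−38)/2.4010 = -1.0038

test statistic = -1.004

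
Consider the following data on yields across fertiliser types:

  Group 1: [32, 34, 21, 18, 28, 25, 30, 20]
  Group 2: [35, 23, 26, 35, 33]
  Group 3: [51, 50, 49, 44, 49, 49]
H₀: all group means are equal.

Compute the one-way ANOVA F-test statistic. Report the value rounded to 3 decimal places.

test statistic = 37.449

Group means [26.00, 30.40, 48.67], grand mean 34.316
SSB = Σnᵢ(x̄ᵢ−x̄)² = 1865.572; SSW = ΣΣ(x−x̄ᵢ)² = 398.533
MSB = 1865.572/2 = 932.7860; MSW = 398.533/16 = 24.9083
F = MSB/MSW = 37.4488
df = (2, 16)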